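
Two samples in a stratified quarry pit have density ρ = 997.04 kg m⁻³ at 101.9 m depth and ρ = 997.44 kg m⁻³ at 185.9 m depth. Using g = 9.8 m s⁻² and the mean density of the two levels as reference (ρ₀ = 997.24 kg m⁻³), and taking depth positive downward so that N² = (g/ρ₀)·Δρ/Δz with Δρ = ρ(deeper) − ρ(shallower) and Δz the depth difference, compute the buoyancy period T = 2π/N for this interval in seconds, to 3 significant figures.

Δρ = 997.44 − 997.04 = 0.40 kg m⁻³ over Δz = 185.9 − 101.9 = 84 m.
N² = (9.8/997.24) × (0.40/84) = 4.6796 × 10⁻⁵ s⁻².
N = √(4.6796 × 10⁻⁵) = 6.8408 × 10⁻³ rad s⁻¹, so T = 2π/N = 918.49 s ≈ 918 s.

918 s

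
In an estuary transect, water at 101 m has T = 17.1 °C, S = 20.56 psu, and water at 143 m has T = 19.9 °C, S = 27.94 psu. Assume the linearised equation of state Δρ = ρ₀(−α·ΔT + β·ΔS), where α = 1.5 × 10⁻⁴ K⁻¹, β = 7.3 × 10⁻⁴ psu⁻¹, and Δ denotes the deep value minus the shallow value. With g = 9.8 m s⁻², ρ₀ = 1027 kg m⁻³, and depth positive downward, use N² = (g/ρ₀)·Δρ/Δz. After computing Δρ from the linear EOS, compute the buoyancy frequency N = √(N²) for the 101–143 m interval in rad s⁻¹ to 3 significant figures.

ΔT = +2.8 K, ΔS = +7.38 psu (deep − shallow).
Δρ/ρ₀ = −αΔT + βΔS = -4.20 × 10⁻⁴ + 5.3874 × 10⁻³ = 4.9674 × 10⁻³, so Δρ ≈ 5.102 kg m⁻³.
N² = (g/ρ₀)·Δρ/Δz = g·(Δρ/ρ₀)/Δz = 9.8 × 4.9674 × 10⁻³ / 42 = 1.1591 × 10⁻³ s⁻².
N = √(1.1591 × 10⁻³) = 0.034046 rad s⁻¹ ≈ 0.0340 rad s⁻¹.

0.0340 rad s⁻¹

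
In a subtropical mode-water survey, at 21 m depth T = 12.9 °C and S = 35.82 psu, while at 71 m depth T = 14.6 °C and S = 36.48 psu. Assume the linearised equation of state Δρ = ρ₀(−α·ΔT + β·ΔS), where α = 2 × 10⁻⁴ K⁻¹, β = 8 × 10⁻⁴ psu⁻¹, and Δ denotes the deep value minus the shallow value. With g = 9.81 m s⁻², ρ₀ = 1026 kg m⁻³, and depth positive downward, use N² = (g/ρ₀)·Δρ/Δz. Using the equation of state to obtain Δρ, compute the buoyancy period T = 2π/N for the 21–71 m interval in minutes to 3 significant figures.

ΔT = +1.7 K, ΔS = +0.66 psu (deep − shallow).
Δρ/ρ₀ = −αΔT + βΔS = -3.40 × 10⁻⁴ + 5.28 × 10⁻⁴ = 1.88 × 10⁻⁴, so Δρ ≈ 0.1929 kg m⁻³.
N² = (g/ρ₀)·Δρ/Δz = g·(Δρ/ρ₀)/Δz = 9.81 × 1.88 × 10⁻⁴ / 50 = 3.6886 × 10⁻⁵ s⁻².
N = √(3.6886 × 10⁻⁵) = 6.0734 × 10⁻³ rad s⁻¹ → T = 2π/N = 1.0345 × 10³ s = 17.242 min ≈ 17.2 min.

17.2 min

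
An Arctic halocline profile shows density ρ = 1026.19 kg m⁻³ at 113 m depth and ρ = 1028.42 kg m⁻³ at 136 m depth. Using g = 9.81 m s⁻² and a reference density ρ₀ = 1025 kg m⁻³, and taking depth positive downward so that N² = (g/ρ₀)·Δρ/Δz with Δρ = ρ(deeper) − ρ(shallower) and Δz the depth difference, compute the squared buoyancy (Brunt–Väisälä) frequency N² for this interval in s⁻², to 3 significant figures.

Δρ = 1028.42 − 1026.19 = 2.23 kg m⁻³ over Δz = 136 − 113 = 23 m.
N² = (9.81/1025) × (2.23/23) = 9.2794 × 10⁻⁴ s⁻² ≈ 9.28 × 10⁻⁴ s⁻².

9.28 × 10⁻⁴ s⁻²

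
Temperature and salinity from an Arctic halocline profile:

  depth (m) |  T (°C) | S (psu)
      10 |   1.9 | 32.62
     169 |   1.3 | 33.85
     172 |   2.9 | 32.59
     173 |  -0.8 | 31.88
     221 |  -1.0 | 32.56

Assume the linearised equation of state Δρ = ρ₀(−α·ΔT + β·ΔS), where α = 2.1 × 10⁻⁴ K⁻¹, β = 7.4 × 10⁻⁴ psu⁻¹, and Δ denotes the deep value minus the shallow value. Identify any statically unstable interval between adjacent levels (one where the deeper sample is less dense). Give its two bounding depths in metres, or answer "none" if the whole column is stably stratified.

Evaluate Δρ/ρ₀ = −αΔT + βΔS across each adjacent pair:
  10–169 m: −αΔT+βΔS = −(2.1 × 10⁻⁴)(-0.6)+(7.4 × 10⁻⁴)(+1.23) = 1.0 × 10⁻³ → stable
  169–172 m: −αΔT+βΔS = −(2.1 × 10⁻⁴)(+1.6)+(7.4 × 10⁻⁴)(-1.26) = -1.3 × 10⁻³ → UNSTABLE
  172–173 m: −αΔT+βΔS = −(2.1 × 10⁻⁴)(-3.7)+(7.4 × 10⁻⁴)(-0.71) = 2.5 × 10⁻⁴ → stable
  173–221 m: −αΔT+βΔS = −(2.1 × 10⁻⁴)(-0.2)+(7.4 × 10⁻⁴)(+0.68) = 5.5 × 10⁻⁴ → stable
The 169–172 m interval has Δρ < 0: lighter water underlies denser water.

169–172 m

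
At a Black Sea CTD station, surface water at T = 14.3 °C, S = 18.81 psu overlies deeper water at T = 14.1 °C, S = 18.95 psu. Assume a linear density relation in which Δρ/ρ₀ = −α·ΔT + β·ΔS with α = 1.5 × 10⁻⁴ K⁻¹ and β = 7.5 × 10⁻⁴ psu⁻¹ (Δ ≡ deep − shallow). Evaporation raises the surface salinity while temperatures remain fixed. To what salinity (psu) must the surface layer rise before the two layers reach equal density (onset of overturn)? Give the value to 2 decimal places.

Neutral buoyancy requires −α(T_deep − T_surf) + β(S_deep − S_surf′) = 0.
S_surf′ = S_deep − (α/β)·ΔT = 18.95 − (1.5 × 10⁻⁴/7.5 × 10⁻⁴)·(-0.2) = 18.9900 psu.
Increase required: 18.9900 − 18.81 = 0.1800 psu.

18.99 psu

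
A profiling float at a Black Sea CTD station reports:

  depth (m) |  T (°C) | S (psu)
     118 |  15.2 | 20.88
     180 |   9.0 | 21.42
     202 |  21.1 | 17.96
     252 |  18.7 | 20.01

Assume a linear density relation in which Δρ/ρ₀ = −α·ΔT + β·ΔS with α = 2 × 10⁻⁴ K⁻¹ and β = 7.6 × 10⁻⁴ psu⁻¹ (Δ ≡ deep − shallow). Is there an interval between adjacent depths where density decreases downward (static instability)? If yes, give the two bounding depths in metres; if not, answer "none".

180–202 m

Evaluate Δρ/ρ₀ = −αΔT + βΔS across each adjacent pair:
  118–180 m: −αΔT+βΔS = −(2 × 10⁻⁴)(-6.2)+(7.6 × 10⁻⁴)(+0.54) = 1.7 × 10⁻³ → stable
  180–202 m: −αΔT+βΔS = −(2 × 10⁻⁴)(+12.1)+(7.6 × 10⁻⁴)(-3.46) = -5.0 × 10⁻³ → UNSTABLE
  202–252 m: −αΔT+βΔS = −(2 × 10⁻⁴)(-2.4)+(7.6 × 10⁻⁴)(+2.05) = 2.0 × 10⁻³ → stable
The 180–202 m interval has Δρ < 0: lighter water underlies denser water.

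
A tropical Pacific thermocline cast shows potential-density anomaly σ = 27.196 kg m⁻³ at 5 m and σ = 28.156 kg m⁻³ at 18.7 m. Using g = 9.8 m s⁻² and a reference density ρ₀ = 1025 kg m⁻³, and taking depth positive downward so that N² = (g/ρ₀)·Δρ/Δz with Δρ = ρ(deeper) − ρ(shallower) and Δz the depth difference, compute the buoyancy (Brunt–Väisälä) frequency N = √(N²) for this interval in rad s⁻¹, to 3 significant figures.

0.0259 rad s⁻¹

Δρ = 1028.156 − 1027.196 = 0.960 kg m⁻³ over Δz = 18.7 − 5 = 13.7 m.
N² = (9.8/1025) × (0.960/13.7) = 6.6997 × 10⁻⁴ s⁻².
N = √(6.6997 × 10⁻⁴) = 0.025884 rad s⁻¹ ≈ 0.0259 rad s⁻¹.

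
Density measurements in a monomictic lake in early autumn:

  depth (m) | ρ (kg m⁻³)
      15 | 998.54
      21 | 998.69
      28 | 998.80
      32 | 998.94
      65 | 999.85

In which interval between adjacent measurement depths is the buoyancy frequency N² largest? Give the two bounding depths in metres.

Compute the density gradient over each adjacent pair:
  15–21 m: Δρ/Δz = 0.15/6 = 0.025 kg m⁻⁴
  21–28 m: Δρ/Δz = 0.11/7 = 0.016 kg m⁻⁴
  28–32 m: Δρ/Δz = 0.14/4 = 0.035 kg m⁻⁴
  32–65 m: Δρ/Δz = 0.91/33 = 0.028 kg m⁻⁴
The largest gradient is in the 28–32 m interval — the pycnocline.

28–32 m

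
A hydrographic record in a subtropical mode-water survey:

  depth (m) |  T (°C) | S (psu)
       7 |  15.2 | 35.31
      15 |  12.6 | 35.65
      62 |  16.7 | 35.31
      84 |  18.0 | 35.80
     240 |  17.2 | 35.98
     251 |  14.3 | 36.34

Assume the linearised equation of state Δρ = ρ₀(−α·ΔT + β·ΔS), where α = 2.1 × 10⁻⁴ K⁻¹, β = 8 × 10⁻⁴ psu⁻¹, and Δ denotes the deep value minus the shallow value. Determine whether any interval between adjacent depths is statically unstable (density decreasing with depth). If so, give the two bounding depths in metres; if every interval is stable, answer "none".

15–62 m

Evaluate Δρ/ρ₀ = −αΔT + βΔS across each adjacent pair:
  7–15 m: −αΔT+βΔS = −(2.1 × 10⁻⁴)(-2.6)+(8 × 10⁻⁴)(+0.34) = 8.2 × 10⁻⁴ → stable
  15–62 m: −αΔT+βΔS = −(2.1 × 10⁻⁴)(+4.1)+(8 × 10⁻⁴)(-0.34) = -1.1 × 10⁻³ → UNSTABLE
  62–84 m: −αΔT+βΔS = −(2.1 × 10⁻⁴)(+1.3)+(8 × 10⁻⁴)(+0.49) = 1.2 × 10⁻⁴ → stable
  84–240 m: −αΔT+βΔS = −(2.1 × 10⁻⁴)(-0.8)+(8 × 10⁻⁴)(+0.18) = 3.1 × 10⁻⁴ → stable
  240–251 m: −αΔT+βΔS = −(2.1 × 10⁻⁴)(-2.9)+(8 × 10⁻⁴)(+0.36) = 9.0 × 10⁻⁴ → stable
The 15–62 m interval has Δρ < 0: lighter water underlies denser water.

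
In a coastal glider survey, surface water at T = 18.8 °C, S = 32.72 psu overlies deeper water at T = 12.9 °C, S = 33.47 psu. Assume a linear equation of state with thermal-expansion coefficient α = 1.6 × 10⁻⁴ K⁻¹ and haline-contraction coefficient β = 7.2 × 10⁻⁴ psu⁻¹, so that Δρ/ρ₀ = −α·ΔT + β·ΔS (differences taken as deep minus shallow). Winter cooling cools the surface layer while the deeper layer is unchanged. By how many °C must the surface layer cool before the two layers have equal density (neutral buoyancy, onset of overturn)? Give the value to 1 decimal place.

9.3 °C

Neutral buoyancy requires Δρ = 0, i.e. −α(T_deep − T_surf′) + β(S_deep − S_surf) = 0.
T_surf′ = T_deep − (β/α)·ΔS = 12.9 − (7.2 × 10⁻⁴/1.6 × 10⁻⁴)·(+0.75) = 9.525 °C.
Cooling required: 18.8 − (9.525) = 9.275 °C.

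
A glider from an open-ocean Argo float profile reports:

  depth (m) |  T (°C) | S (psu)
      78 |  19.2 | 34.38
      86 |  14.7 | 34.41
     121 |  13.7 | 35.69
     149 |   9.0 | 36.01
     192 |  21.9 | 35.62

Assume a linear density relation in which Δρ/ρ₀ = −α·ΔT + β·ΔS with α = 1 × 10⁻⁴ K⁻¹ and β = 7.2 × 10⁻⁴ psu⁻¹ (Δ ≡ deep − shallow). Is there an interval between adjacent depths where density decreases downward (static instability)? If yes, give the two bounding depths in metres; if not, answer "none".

Evaluate Δρ/ρ₀ = −αΔT + βΔS across each adjacent pair:
  78–86 m: −αΔT+βΔS = −(1 × 10⁻⁴)(-4.5)+(7.2 × 10⁻⁴)(+0.03) = 4.7 × 10⁻⁴ → stable
  86–121 m: −αΔT+βΔS = −(1 × 10⁻⁴)(-1.0)+(7.2 × 10⁻⁴)(+1.28) = 1.0 × 10⁻³ → stable
  121–149 m: −αΔT+βΔS = −(1 × 10⁻⁴)(-4.7)+(7.2 × 10⁻⁴)(+0.32) = 7.0 × 10⁻⁴ → stable
  149–192 m: −αΔT+βΔS = −(1 × 10⁻⁴)(+12.9)+(7.2 × 10⁻⁴)(-0.39) = -1.6 × 10⁻³ → UNSTABLE
The 149–192 m interval has Δρ < 0: lighter water underlies denser water.

149–192 m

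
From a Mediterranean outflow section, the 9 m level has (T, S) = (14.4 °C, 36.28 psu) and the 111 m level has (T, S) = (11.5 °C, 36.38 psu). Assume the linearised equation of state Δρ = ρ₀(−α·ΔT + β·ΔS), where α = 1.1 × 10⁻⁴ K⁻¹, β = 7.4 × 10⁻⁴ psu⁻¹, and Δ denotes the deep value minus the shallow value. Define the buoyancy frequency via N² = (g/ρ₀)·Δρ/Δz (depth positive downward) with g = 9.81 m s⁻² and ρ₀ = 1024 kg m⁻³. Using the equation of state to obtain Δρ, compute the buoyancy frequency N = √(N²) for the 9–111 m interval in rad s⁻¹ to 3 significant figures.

ΔT = -2.9 K, ΔS = +0.10 psu (deep − shallow).
Δρ/ρ₀ = −αΔT + βΔS = 3.19 × 10⁻⁴ + 7.40 × 10⁻⁵ = 3.93 × 10⁻⁴, so Δρ ≈ 0.4024 kg m⁻³.
N² = (g/ρ₀)·Δρ/Δz = g·(Δρ/ρ₀)/Δz = 9.81 × 3.93 × 10⁻⁴ / 102 = 3.7797 × 10⁻⁵ s⁻².
N = √(3.7797 × 10⁻⁵) = 6.1479 × 10⁻³ rad s⁻¹ ≈ 6.15 × 10⁻³ rad s⁻¹.

6.15 × 10⁻³ rad s⁻¹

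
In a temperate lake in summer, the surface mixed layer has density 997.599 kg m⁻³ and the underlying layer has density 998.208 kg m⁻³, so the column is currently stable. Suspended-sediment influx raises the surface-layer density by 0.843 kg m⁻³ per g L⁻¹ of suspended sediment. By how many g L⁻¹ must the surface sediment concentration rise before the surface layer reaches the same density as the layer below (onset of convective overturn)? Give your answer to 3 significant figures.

Density deficit of the surface layer: 998.208 − 997.599 = 0.609 kg m⁻³.
Required change = 0.609 / 0.843 = 0.722 g L⁻¹.

0.722 g L⁻¹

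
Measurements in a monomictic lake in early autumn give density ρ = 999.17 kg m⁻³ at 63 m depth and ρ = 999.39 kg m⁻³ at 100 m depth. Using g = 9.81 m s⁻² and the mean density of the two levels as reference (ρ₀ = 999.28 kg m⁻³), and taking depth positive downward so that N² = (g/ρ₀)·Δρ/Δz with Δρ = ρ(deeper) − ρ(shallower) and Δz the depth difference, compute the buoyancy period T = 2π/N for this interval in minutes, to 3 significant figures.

Δρ = 999.39 − 999.17 = 0.22 kg m⁻³ over Δz = 100 − 63 = 37 m.
N² = (9.81/999.28) × (0.22/37) = 5.8372 × 10⁻⁵ s⁻².
N = √(5.8372 × 10⁻⁵) = 7.6402 × 10⁻³ rad s⁻¹, so T = 2π/N = 822.38 s = 13.706 min ≈ 13.7 min.

13.7 min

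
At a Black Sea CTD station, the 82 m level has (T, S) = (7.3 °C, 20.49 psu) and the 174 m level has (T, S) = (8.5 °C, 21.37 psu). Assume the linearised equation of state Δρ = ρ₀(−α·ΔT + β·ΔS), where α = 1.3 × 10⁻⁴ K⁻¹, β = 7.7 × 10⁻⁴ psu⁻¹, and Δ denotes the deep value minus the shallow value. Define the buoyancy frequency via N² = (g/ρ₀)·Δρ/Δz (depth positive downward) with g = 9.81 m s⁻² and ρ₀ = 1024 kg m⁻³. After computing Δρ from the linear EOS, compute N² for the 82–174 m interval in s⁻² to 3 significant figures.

5.56 × 10⁻⁵ s⁻²

ΔT = +1.2 K, ΔS = +0.88 psu (deep − shallow).
Δρ/ρ₀ = −αΔT + βΔS = -1.56 × 10⁻⁴ + 6.776 × 10⁻⁴ = 5.216 × 10⁻⁴, so Δρ ≈ 0.5341 kg m⁻³.
N² = (g/ρ₀)·Δρ/Δz = g·(Δρ/ρ₀)/Δz = 9.81 × 5.216 × 10⁻⁴ / 92 = 5.5618 × 10⁻⁵ s⁻² ≈ 5.56 × 10⁻⁵ s⁻².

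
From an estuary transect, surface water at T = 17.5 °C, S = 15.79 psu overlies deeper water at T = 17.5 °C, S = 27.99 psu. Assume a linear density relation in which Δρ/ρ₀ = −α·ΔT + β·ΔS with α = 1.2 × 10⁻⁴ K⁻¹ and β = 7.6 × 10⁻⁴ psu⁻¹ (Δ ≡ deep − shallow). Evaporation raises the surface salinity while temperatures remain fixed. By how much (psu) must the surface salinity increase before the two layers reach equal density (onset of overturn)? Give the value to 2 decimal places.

12.20 psu

Neutral buoyancy requires −α(T_deep − T_surf) + β(S_deep − S_surf′) = 0.
S_surf′ = S_deep − (α/β)·ΔT = 27.99 − (1.2 × 10⁻⁴/7.6 × 10⁻⁴)·(+0.0) = 27.9900 psu.
Increase required: 27.9900 − 15.79 = 12.2000 psu.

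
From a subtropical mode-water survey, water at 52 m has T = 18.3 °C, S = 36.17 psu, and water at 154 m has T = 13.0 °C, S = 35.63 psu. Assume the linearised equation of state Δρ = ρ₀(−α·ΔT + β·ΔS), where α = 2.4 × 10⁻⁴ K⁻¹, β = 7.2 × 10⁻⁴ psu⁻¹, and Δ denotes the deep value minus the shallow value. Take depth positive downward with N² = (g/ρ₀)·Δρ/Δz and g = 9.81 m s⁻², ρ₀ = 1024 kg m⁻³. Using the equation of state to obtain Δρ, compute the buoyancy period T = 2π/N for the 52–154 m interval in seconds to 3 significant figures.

682 s

ΔT = -5.3 K, ΔS = -0.54 psu (deep − shallow).
Δρ/ρ₀ = −αΔT + βΔS = 1.272 × 10⁻³ − 3.888 × 10⁻⁴ = 8.832 × 10⁻⁴, so Δρ ≈ 0.9044 kg m⁻³.
N² = (g/ρ₀)·Δρ/Δz = g·(Δρ/ρ₀)/Δz = 9.81 × 8.832 × 10⁻⁴ / 102 = 8.4943 × 10⁻⁵ s⁻².
N = √(8.4943 × 10⁻⁵) = 9.2165 × 10⁻³ rad s⁻¹ → T = 2π/N = 681.73 s ≈ 682 s.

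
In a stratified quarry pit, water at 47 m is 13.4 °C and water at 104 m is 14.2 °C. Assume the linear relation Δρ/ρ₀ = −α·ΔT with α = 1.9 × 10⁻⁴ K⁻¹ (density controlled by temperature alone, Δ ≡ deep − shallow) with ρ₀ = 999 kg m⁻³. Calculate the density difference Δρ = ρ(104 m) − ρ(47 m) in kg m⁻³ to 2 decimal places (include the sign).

-0.15 kg m⁻³

ΔT = +0.8 K, Δρ/ρ₀ = −αΔT = -1.52 × 10⁻⁴.
Δρ = 999 × (-1.52 × 10⁻⁴) = -0.15 kg m⁻³.
Negative Δρ: lighter below, statically unstable.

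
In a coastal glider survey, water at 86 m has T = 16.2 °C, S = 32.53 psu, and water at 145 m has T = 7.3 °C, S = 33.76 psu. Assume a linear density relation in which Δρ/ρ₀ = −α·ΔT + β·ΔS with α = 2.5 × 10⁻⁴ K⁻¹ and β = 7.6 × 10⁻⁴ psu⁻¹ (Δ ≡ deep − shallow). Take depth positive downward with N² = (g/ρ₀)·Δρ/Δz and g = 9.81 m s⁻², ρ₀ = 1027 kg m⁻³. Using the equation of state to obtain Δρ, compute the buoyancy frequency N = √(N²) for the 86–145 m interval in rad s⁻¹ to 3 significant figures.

0.0229 rad s⁻¹

ΔT = -8.9 K, ΔS = +1.23 psu (deep − shallow).
Δρ/ρ₀ = −αΔT + βΔS = 2.225 × 10⁻³ + 9.348 × 10⁻⁴ = 3.1598 × 10⁻³, so Δρ ≈ 3.245 kg m⁻³.
N² = (g/ρ₀)·Δρ/Δz = g·(Δρ/ρ₀)/Δz = 9.81 × 3.1598 × 10⁻³ / 59 = 5.2538 × 10⁻⁴ s⁻².
N = √(5.2538 × 10⁻⁴) = 0.022921 rad s⁻¹ ≈ 0.0229 rad s⁻¹.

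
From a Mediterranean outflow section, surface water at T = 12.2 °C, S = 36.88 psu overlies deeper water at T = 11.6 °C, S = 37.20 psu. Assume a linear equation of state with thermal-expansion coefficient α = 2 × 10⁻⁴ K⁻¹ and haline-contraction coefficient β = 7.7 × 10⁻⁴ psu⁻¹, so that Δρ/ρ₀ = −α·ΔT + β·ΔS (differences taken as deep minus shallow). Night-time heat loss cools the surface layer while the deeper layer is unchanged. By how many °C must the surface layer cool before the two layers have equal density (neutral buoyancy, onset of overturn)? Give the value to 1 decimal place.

1.8 °C

Neutral buoyancy requires Δρ = 0, i.e. −α(T_deep − T_surf′) + β(S_deep − S_surf) = 0.
T_surf′ = T_deep − (β/α)·ΔS = 11.6 − (7.7 × 10⁻⁴/2 × 10⁻⁴)·(+0.32) = 10.368 °C.
Cooling required: 12.2 − (10.368) = 1.832 °C.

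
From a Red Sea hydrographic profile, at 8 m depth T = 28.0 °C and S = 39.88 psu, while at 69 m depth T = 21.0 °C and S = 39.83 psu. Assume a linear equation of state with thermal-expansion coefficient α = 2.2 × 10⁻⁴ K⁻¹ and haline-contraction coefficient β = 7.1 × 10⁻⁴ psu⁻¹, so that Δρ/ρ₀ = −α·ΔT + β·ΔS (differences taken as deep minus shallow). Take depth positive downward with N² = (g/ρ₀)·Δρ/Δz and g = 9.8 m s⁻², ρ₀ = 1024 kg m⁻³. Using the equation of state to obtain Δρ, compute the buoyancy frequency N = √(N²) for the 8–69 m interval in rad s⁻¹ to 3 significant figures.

0.0155 rad s⁻¹

ΔT = -7.0 K, ΔS = -0.05 psu (deep − shallow).
Δρ/ρ₀ = −αΔT + βΔS = 1.54 × 10⁻³ − 3.55 × 10⁻⁵ = 1.5045 × 10⁻³, so Δρ ≈ 1.541 kg m⁻³.
N² = (g/ρ₀)·Δρ/Δz = g·(Δρ/ρ₀)/Δz = 9.8 × 1.5045 × 10⁻³ / 61 = 2.4171 × 10⁻⁴ s⁻².
N = √(2.4171 × 10⁻⁴) = 0.015547 rad s⁻¹ ≈ 0.0155 rad s⁻¹.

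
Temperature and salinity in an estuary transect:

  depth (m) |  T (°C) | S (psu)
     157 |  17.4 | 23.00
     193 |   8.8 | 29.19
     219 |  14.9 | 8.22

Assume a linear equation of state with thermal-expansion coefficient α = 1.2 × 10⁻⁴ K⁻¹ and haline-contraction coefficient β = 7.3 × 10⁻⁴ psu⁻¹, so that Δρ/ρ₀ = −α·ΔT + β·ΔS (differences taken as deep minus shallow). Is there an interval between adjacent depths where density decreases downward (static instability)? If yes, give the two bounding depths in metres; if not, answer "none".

Evaluate Δρ/ρ₀ = −αΔT + βΔS across each adjacent pair:
  157–193 m: −αΔT+βΔS = −(1.2 × 10⁻⁴)(-8.6)+(7.3 × 10⁻⁴)(+6.19) = 5.6 × 10⁻³ → stable
  193–219 m: −αΔT+βΔS = −(1.2 × 10⁻⁴)(+6.1)+(7.3 × 10⁻⁴)(-20.97) = -0.016 → UNSTABLE
The 193–219 m interval has Δρ < 0: lighter water underlies denser water.

193–219 m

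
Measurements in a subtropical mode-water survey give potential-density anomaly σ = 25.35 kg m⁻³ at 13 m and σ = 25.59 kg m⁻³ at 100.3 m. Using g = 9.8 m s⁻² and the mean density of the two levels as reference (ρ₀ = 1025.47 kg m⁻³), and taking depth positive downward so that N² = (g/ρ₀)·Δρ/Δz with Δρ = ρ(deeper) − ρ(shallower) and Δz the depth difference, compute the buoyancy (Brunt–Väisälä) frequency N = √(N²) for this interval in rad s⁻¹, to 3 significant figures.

5.13 × 10⁻³ rad s⁻¹

Δρ = 1025.59 − 1025.35 = 0.24 kg m⁻³ over Δz = 100.3 − 13 = 87.3 m.
N² = (9.8/1025.47) × (0.24/87.3) = 2.6272 × 10⁻⁵ s⁻².
N = √(2.6272 × 10⁻⁵) = 5.1256 × 10⁻³ rad s⁻¹ ≈ 5.13 × 10⁻³ rad s⁻¹.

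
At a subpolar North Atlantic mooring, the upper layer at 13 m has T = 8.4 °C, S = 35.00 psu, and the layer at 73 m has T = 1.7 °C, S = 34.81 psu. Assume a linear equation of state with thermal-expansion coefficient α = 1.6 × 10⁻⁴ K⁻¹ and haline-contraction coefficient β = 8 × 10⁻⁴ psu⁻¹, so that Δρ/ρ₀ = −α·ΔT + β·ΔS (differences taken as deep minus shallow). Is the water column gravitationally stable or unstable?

stable

ΔT = 1.7 − 8.4 = -6.7 K and ΔS = 34.81 − 35.00 = -0.19 psu (deep − shallow).
−αΔT = 1.072 × 10⁻³; βΔS = -1.52 × 10⁻⁴; sum Δρ/ρ₀ = 9.20 × 10⁻⁴.
Δρ/ρ₀ > 0, so Δρ > 0: deeper water is denser → statically stable.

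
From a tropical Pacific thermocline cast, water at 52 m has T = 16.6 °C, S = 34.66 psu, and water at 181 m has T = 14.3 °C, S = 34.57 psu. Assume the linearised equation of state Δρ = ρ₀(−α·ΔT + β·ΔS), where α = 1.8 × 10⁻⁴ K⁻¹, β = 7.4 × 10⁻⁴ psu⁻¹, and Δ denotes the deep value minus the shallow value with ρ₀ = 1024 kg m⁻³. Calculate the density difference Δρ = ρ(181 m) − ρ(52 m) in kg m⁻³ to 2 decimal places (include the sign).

+0.36 kg m⁻³

ΔT = -2.3 K, ΔS = -0.09 psu (deep − shallow).
Δρ/ρ₀ = −(1.8 × 10⁻⁴)(-2.3) + (7.4 × 10⁻⁴)(-0.09) = 3.474 × 10⁻⁴.
Δρ = 1024 × (3.474 × 10⁻⁴) = +0.36 kg m⁻³.
Positive Δρ: denser below, stable.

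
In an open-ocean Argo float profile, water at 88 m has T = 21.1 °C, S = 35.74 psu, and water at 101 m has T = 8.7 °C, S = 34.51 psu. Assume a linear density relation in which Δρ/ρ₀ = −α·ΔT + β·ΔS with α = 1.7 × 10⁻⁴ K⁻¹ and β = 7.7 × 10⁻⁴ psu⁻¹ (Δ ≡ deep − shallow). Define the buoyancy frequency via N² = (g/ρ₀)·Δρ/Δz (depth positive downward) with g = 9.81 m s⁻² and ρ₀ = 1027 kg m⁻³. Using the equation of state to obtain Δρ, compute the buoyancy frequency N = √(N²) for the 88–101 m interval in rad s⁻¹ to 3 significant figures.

0.0296 rad s⁻¹

ΔT = -12.4 K, ΔS = -1.23 psu (deep − shallow).
Δρ/ρ₀ = −αΔT + βΔS = 2.108 × 10⁻³ − 9.471 × 10⁻⁴ = 1.1609 × 10⁻³, so Δρ ≈ 1.192 kg m⁻³.
N² = (g/ρ₀)·Δρ/Δz = g·(Δρ/ρ₀)/Δz = 9.81 × 1.1609 × 10⁻³ / 13 = 8.7603 × 10⁻⁴ s⁻².
N = √(8.7603 × 10⁻⁴) = 0.029598 rad s⁻¹ ≈ 0.0296 rad s⁻¹.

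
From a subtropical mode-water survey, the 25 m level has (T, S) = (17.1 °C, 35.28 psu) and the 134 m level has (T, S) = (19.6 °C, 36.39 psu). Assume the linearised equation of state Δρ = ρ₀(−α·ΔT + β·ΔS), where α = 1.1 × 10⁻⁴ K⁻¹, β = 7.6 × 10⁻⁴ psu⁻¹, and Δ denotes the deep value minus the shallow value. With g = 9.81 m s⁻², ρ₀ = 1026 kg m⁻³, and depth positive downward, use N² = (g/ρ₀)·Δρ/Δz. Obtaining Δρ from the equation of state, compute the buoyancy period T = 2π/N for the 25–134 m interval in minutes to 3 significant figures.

ΔT = +2.5 K, ΔS = +1.11 psu (deep − shallow).
Δρ/ρ₀ = −αΔT + βΔS = -2.75 × 10⁻⁴ + 8.436 × 10⁻⁴ = 5.686 × 10⁻⁴, so Δρ ≈ 0.5834 kg m⁻³.
N² = (g/ρ₀)·Δρ/Δz = g·(Δρ/ρ₀)/Δz = 9.81 × 5.686 × 10⁻⁴ / 109 = 5.1174 × 10⁻⁵ s⁻².
N = √(5.1174 × 10⁻⁵) = 7.1536 × 10⁻³ rad s⁻¹ → T = 2π/N = 878.32 s = 14.639 min ≈ 14.6 min.

14.6 min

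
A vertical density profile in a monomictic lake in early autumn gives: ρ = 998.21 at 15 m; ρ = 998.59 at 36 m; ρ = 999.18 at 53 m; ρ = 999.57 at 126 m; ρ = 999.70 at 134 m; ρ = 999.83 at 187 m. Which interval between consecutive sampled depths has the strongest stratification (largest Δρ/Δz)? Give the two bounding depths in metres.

36–53 m

Compute the density gradient over each adjacent pair:
  15–36 m: Δρ/Δz = 0.38/21 = 0.018 kg m⁻⁴
  36–53 m: Δρ/Δz = 0.59/17 = 0.035 kg m⁻⁴
  53–126 m: Δρ/Δz = 0.39/73 = 5.3 × 10⁻³ kg m⁻⁴
  126–134 m: Δρ/Δz = 0.13/8 = 0.016 kg m⁻⁴
  134–187 m: Δρ/Δz = 0.13/53 = 2.5 × 10⁻³ kg m⁻⁴
The largest gradient is in the 36–53 m interval — the pycnocline.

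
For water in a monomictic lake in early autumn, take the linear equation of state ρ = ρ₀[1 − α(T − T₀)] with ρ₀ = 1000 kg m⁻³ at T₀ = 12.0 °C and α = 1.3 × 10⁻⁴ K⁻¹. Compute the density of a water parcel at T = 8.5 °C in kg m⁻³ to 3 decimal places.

T − T₀ = -3.5 K.
Bracket = 1 − α·(-3.5) = 1 + (4.55 × 10⁻⁴) = 1.0004550.
ρ = 1000 × 1.0004550 = 1000.455 kg m⁻³.

1000.455 kg m⁻³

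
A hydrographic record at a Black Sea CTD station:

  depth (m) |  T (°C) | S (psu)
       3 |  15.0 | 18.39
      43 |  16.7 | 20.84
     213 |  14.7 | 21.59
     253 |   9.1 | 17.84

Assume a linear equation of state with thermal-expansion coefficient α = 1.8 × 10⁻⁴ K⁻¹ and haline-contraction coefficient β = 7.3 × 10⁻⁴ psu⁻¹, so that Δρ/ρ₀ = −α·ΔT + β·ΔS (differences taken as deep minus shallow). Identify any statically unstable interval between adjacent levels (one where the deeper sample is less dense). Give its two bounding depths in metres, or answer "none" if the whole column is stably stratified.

Evaluate Δρ/ρ₀ = −αΔT + βΔS across each adjacent pair:
  3–43 m: −αΔT+βΔS = −(1.8 × 10⁻⁴)(+1.7)+(7.3 × 10⁻⁴)(+2.45) = 1.5 × 10⁻³ → stable
  43–213 m: −αΔT+βΔS = −(1.8 × 10⁻⁴)(-2.0)+(7.3 × 10⁻⁴)(+0.75) = 9.1 × 10⁻⁴ → stable
  213–253 m: −αΔT+βΔS = −(1.8 × 10⁻⁴)(-5.6)+(7.3 × 10⁻⁴)(-3.75) = -1.7 × 10⁻³ → UNSTABLE
The 213–253 m interval has Δρ < 0: lighter water underlies denser water.

213–253 m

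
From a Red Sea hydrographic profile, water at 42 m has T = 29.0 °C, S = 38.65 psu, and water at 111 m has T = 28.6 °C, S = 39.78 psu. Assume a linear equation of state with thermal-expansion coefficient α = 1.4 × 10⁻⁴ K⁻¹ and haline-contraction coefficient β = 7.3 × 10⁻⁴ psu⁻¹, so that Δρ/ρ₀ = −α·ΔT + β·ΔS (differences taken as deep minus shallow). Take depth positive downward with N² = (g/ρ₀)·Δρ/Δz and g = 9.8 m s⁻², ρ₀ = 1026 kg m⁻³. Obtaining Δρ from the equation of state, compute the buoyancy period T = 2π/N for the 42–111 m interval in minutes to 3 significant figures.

9.36 min

ΔT = -0.4 K, ΔS = +1.13 psu (deep − shallow).
Δρ/ρ₀ = −αΔT + βΔS = 5.60 × 10⁻⁵ + 8.249 × 10⁻⁴ = 8.809 × 10⁻⁴, so Δρ ≈ 0.9038 kg m⁻³.
N² = (g/ρ₀)·Δρ/Δz = g·(Δρ/ρ₀)/Δz = 9.8 × 8.809 × 10⁻⁴ / 69 = 1.2511 × 10⁻⁴ s⁻².
N = √(1.2511 × 10⁻⁴) = 0.011185 rad s⁻¹ → T = 2π/N = 561.75 s = 9.3625 min ≈ 9.36 min.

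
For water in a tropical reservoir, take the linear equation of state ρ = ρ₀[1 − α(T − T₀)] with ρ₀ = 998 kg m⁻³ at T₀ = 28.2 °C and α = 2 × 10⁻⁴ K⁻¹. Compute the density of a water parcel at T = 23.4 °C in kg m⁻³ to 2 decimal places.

998.96 kg m⁻³

T − T₀ = -4.8 K.
Bracket = 1 − α·(-4.8) = 1 + (9.60 × 10⁻⁴) = 1.0009600.
ρ = 998 × 1.0009600 = 998.96 kg m⁻³.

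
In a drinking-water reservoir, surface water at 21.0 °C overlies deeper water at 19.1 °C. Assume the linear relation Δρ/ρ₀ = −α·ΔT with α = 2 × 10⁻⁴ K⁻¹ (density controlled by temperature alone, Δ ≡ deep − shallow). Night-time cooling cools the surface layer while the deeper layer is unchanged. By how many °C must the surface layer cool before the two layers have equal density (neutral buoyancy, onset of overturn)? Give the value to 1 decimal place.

1.9 °C

With temperature the only control, equal density requires T_surf′ = T_deep.
T_surf′ = 19.1 °C.
Cooling required: 21.0 − 19.1 = 1.9 °C.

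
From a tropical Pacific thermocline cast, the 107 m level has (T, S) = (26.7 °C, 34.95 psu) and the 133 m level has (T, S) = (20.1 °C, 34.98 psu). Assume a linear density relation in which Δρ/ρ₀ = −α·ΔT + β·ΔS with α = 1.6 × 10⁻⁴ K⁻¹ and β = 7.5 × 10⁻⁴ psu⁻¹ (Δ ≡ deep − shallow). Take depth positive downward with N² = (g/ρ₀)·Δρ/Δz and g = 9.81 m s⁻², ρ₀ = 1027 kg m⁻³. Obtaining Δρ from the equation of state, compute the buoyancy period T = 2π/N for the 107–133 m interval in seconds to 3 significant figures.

ΔT = -6.6 K, ΔS = +0.03 psu (deep − shallow).
Δρ/ρ₀ = −αΔT + βΔS = 1.056 × 10⁻³ + 2.25 × 10⁻⁵ = 1.0785 × 10⁻³, so Δρ ≈ 1.108 kg m⁻³.
N² = (g/ρ₀)·Δρ/Δz = g·(Δρ/ρ₀)/Δz = 9.81 × 1.0785 × 10⁻³ / 26 = 4.0693 × 10⁻⁴ s⁻².
N = √(4.0693 × 10⁻⁴) = 0.020173 rad s⁻¹ → T = 2π/N = 311.47 s ≈ 311 s.

311 s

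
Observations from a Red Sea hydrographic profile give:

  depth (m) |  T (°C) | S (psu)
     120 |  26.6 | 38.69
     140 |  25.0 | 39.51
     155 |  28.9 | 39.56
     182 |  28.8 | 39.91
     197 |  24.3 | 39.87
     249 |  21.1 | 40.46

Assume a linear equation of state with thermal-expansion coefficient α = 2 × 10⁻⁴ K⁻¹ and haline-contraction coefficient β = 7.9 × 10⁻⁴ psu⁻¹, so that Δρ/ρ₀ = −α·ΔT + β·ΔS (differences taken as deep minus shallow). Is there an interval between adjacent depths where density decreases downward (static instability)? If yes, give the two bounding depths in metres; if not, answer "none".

Evaluate Δρ/ρ₀ = −αΔT + βΔS across each adjacent pair:
  120–140 m: −αΔT+βΔS = −(2 × 10⁻⁴)(-1.6)+(7.9 × 10⁻⁴)(+0.82) = 9.7 × 10⁻⁴ → stable
  140–155 m: −αΔT+βΔS = −(2 × 10⁻⁴)(+3.9)+(7.9 × 10⁻⁴)(+0.05) = -7.4 × 10⁻⁴ → UNSTABLE
  155–182 m: −αΔT+βΔS = −(2 × 10⁻⁴)(-0.1)+(7.9 × 10⁻⁴)(+0.35) = 3.0 × 10⁻⁴ → stable
  182–197 m: −αΔT+βΔS = −(2 × 10⁻⁴)(-4.5)+(7.9 × 10⁻⁴)(-0.04) = 8.7 × 10⁻⁴ → stable
  197–249 m: −αΔT+βΔS = −(2 × 10⁻⁴)(-3.2)+(7.9 × 10⁻⁴)(+0.59) = 1.1 × 10⁻³ → stable
The 140–155 m interval has Δρ < 0: lighter water underlies denser water.

140–155 m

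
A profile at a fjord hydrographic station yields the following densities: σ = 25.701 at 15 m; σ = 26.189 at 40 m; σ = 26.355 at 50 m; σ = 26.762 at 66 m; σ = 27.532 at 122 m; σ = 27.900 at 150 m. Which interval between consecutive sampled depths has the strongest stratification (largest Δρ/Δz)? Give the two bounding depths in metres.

Compute the density gradient over each adjacent pair:
  15–40 m: Δρ/Δz = 0.488/25 = 0.020 kg m⁻⁴
  40–50 m: Δρ/Δz = 0.166/10 = 0.017 kg m⁻⁴
  50–66 m: Δρ/Δz = 0.407/16 = 0.025 kg m⁻⁴
  66–122 m: Δρ/Δz = 0.770/56 = 0.014 kg m⁻⁴
  122–150 m: Δρ/Δz = 0.368/28 = 0.013 kg m⁻⁴
The largest gradient is in the 50–66 m interval — the pycnocline.

50–66 m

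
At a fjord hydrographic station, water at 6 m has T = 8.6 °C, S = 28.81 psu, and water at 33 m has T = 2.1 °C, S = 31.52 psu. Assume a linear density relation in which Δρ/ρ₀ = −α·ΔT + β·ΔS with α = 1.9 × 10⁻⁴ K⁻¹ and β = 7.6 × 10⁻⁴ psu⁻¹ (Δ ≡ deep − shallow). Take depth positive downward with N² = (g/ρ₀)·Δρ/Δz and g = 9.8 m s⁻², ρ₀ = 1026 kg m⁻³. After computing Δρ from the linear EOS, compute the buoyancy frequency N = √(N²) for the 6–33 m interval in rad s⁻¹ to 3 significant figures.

0.0346 rad s⁻¹

ΔT = -6.5 K, ΔS = +2.71 psu (deep − shallow).
Δρ/ρ₀ = −αΔT + βΔS = 1.235 × 10⁻³ + 2.0596 × 10⁻³ = 3.2946 × 10⁻³, so Δρ ≈ 3.380 kg m⁻³.
N² = (g/ρ₀)·Δρ/Δz = g·(Δρ/ρ₀)/Δz = 9.8 × 3.2946 × 10⁻³ / 27 = 1.1958 × 10⁻³ s⁻².
N = √(1.1958 × 10⁻³) = 0.034580 rad s⁻¹ ≈ 0.0346 rad s⁻¹.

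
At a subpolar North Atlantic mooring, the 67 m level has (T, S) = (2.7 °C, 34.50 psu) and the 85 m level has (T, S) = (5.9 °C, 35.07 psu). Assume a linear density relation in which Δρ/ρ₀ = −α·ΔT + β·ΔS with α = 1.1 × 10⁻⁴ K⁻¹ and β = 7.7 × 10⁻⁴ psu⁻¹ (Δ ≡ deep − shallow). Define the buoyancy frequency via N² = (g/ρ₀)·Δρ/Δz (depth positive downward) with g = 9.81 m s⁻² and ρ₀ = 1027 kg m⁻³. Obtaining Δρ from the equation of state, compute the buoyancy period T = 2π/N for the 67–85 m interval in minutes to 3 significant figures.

ΔT = +3.2 K, ΔS = +0.57 psu (deep − shallow).
Δρ/ρ₀ = −αΔT + βΔS = -3.52 × 10⁻⁴ + 4.389 × 10⁻⁴ = 8.69 × 10⁻⁵, so Δρ ≈ 0.08925 kg m⁻³.
N² = (g/ρ₀)·Δρ/Δz = g·(Δρ/ρ₀)/Δz = 9.81 × 8.69 × 10⁻⁵ / 18 = 4.7360 × 10⁻⁵ s⁻².
N = √(4.7360 × 10⁻⁵) = 6.8819 × 10⁻³ rad s⁻¹ → T = 2π/N = 913.00 s = 15.217 min ≈ 15.2 min.

15.2 min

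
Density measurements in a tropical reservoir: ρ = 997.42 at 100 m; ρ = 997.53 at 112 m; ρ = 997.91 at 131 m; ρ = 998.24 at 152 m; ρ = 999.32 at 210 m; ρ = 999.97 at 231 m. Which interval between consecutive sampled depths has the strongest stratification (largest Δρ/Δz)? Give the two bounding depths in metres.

210–231 m

Compute the density gradient over each adjacent pair:
  100–112 m: Δρ/Δz = 0.11/12 = 9.2 × 10⁻³ kg m⁻⁴
  112–131 m: Δρ/Δz = 0.38/19 = 0.020 kg m⁻⁴
  131–152 m: Δρ/Δz = 0.33/21 = 0.016 kg m⁻⁴
  152–210 m: Δρ/Δz = 1.08/58 = 0.019 kg m⁻⁴
  210–231 m: Δρ/Δz = 0.65/21 = 0.031 kg m⁻⁴
The largest gradient is in the 210–231 m interval — the pycnocline.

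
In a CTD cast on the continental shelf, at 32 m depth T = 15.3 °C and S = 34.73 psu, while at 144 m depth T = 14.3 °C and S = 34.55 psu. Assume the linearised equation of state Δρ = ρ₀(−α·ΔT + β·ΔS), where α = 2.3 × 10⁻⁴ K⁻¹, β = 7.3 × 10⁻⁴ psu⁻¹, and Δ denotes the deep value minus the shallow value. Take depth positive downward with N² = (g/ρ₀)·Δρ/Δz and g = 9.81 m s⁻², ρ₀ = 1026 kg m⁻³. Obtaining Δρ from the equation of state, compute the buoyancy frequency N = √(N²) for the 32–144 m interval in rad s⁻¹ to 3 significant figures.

ΔT = -1.0 K, ΔS = -0.18 psu (deep − shallow).
Δρ/ρ₀ = −αΔT + βΔS = 2.30 × 10⁻⁴ − 1.314 × 10⁻⁴ = 9.86 × 10⁻⁵, so Δρ ≈ 0.1012 kg m⁻³.
N² = (g/ρ₀)·Δρ/Δz = g·(Δρ/ρ₀)/Δz = 9.81 × 9.86 × 10⁻⁵ / 112 = 8.6363 × 10⁻⁶ s⁻².
N = √(8.6363 × 10⁻⁶) = 2.9388 × 10⁻³ rad s⁻¹ ≈ 2.94 × 10⁻³ rad s⁻¹.

2.94 × 10⁻³ rad s⁻¹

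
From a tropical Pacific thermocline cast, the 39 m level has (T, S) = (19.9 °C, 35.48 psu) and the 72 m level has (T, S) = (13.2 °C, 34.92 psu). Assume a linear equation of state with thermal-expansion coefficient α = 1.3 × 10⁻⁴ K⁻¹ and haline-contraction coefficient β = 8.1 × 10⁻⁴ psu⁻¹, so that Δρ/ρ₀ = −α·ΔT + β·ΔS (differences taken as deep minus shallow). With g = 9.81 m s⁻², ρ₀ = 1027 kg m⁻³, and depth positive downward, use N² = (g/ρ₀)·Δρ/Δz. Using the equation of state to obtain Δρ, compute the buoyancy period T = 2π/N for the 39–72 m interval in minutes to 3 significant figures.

9.40 min

ΔT = -6.7 K, ΔS = -0.56 psu (deep − shallow).
Δρ/ρ₀ = −αΔT + βΔS = 8.71 × 10⁻⁴ − 4.536 × 10⁻⁴ = 4.174 × 10⁻⁴, so Δρ ≈ 0.4287 kg m⁻³.
N² = (g/ρ₀)·Δρ/Δz = g·(Δρ/ρ₀)/Δz = 9.81 × 4.174 × 10⁻⁴ / 33 = 1.2408 × 10⁻⁴ s⁻².
N = √(1.2408 × 10⁻⁴) = 0.011139 rad s⁻¹ → T = 2π/N = 564.07 s = 9.4012 min ≈ 9.40 min.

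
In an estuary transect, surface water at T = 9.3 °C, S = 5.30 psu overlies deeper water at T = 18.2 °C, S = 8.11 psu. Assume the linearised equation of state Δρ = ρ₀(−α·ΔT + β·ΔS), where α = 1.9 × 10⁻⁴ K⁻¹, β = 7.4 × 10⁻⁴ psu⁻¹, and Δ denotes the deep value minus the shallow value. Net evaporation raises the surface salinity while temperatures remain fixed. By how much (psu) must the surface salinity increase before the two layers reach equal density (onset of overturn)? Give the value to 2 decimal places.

0.52 psu

Neutral buoyancy requires −α(T_deep − T_surf) + β(S_deep − S_surf′) = 0.
S_surf′ = S_deep − (α/β)·ΔT = 8.11 − (1.9 × 10⁻⁴/7.4 × 10⁻⁴)·(+8.9) = 5.8249 psu.
Increase required: 5.8249 − 5.30 = 0.5249 psu.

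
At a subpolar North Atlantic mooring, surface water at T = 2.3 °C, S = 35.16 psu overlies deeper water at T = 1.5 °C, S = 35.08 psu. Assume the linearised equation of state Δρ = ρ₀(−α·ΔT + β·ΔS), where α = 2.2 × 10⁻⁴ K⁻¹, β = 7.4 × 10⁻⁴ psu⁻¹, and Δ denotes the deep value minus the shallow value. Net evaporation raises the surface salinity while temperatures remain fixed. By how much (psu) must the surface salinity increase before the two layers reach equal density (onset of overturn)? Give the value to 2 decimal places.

Neutral buoyancy requires −α(T_deep − T_surf) + β(S_deep − S_surf′) = 0.
S_surf′ = S_deep − (α/β)·ΔT = 35.08 − (2.2 × 10⁻⁴/7.4 × 10⁻⁴)·(-0.8) = 35.3178 psu.
Increase required: 35.3178 − 35.16 = 0.1578 psu.

0.16 psu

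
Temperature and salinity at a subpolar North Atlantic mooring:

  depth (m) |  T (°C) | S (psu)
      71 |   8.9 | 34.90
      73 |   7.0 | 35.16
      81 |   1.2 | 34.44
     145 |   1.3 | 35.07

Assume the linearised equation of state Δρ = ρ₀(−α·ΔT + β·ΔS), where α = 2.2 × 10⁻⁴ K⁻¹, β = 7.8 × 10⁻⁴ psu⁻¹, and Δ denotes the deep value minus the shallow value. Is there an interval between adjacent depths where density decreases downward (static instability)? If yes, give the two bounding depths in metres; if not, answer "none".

Evaluate Δρ/ρ₀ = −αΔT + βΔS across each adjacent pair:
  71–73 m: −αΔT+βΔS = −(2.2 × 10⁻⁴)(-1.9)+(7.8 × 10⁻⁴)(+0.26) = 6.2 × 10⁻⁴ → stable
  73–81 m: −αΔT+βΔS = −(2.2 × 10⁻⁴)(-5.8)+(7.8 × 10⁻⁴)(-0.72) = 7.1 × 10⁻⁴ → stable
  81–145 m: −αΔT+βΔS = −(2.2 × 10⁻⁴)(+0.1)+(7.8 × 10⁻⁴)(+0.63) = 4.7 × 10⁻⁴ → stable
Every interval has Δρ > 0: the column is stably stratified throughout.

none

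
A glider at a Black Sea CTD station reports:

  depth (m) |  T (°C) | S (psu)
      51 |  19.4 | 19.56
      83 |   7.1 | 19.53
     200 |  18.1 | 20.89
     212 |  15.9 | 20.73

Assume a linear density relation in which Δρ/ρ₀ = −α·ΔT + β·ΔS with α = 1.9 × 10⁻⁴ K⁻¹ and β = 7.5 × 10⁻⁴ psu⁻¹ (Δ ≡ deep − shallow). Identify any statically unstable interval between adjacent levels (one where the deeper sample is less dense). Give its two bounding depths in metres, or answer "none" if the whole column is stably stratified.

83–200 m

Evaluate Δρ/ρ₀ = −αΔT + βΔS across each adjacent pair:
  51–83 m: −αΔT+βΔS = −(1.9 × 10⁻⁴)(-12.3)+(7.5 × 10⁻⁴)(-0.03) = 2.3 × 10⁻³ → stable
  83–200 m: −αΔT+βΔS = −(1.9 × 10⁻⁴)(+11.0)+(7.5 × 10⁻⁴)(+1.36) = -1.1 × 10⁻³ → UNSTABLE
  200–212 m: −αΔT+βΔS = −(1.9 × 10⁻⁴)(-2.2)+(7.5 × 10⁻⁴)(-0.16) = 3.0 × 10⁻⁴ → stable
The 83–200 m interval has Δρ < 0: lighter water underlies denser water.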